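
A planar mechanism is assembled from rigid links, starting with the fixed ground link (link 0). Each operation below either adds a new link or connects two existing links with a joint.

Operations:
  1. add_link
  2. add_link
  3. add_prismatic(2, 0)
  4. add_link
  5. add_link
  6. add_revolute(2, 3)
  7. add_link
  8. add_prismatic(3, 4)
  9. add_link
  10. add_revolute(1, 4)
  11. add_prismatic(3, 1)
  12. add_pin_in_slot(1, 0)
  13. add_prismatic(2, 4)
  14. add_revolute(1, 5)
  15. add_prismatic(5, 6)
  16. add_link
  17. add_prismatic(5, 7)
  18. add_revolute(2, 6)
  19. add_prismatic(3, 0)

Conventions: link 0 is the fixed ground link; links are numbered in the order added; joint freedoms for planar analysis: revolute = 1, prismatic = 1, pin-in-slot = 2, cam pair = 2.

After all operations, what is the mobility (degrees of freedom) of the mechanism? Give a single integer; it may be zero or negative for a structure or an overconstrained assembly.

ground; <1,0,0>
#1 <2,0,0>
#2 <3,0,0>
P:2↔0 J1 <3,1,0>
#3 <4,1,0>
#4 <5,1,0>
R:2↔3 J1 <5,2,0>
#5 <6,2,0>
P:3↔4 J1 <6,3,0>
#6 <7,3,0>
R:1↔4 J1 <7,4,0>
P:3↔1 J1 <7,5,0>
PS:1↔0 J2 <7,5,1>
P:2↔4 J1 <7,6,1>
R:1↔5 J1 <7,7,1>
P:5↔6 J1 <7,8,1>
#7 <8,8,1>
P:5↔7 J1 <8,9,1>
R:2↔6 J1 <8,10,1>
P:3↔0 J1 <8,11,1>
3×7 − 2×11 − 1×1 = -2

M = -2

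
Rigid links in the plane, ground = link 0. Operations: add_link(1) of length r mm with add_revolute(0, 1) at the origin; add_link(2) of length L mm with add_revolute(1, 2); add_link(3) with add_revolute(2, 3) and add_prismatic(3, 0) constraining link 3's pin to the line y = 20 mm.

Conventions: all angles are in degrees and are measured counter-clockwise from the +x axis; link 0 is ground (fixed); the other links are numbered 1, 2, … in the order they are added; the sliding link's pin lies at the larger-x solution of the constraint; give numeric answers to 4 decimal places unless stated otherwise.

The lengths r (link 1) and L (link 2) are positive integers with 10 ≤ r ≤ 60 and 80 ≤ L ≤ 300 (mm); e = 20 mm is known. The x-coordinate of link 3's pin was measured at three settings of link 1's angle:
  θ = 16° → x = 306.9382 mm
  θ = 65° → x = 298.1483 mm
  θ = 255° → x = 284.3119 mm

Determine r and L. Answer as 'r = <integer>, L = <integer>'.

constraint per measurement: (x − r cos θ)² + (r sin θ − e)² = L²
subtracting the θ₁ and θ₂ equations cancels the r² and L² terms:
r = (x₁² − x₂²) / (2[(x₁cos θ₁ + e sin θ₁) − (x₂cos θ₂ + e sin θ₂)]) = 16.9999 → r = 17
L² = (x₁ − r cos θ₁)² + (r sin θ₁ − e)² = 84680.9954 → L = 291.0000 → L = 291
check at θ₃=255°: x = 284.3119 (printed 284.3119) ✓

r = 17, L = 291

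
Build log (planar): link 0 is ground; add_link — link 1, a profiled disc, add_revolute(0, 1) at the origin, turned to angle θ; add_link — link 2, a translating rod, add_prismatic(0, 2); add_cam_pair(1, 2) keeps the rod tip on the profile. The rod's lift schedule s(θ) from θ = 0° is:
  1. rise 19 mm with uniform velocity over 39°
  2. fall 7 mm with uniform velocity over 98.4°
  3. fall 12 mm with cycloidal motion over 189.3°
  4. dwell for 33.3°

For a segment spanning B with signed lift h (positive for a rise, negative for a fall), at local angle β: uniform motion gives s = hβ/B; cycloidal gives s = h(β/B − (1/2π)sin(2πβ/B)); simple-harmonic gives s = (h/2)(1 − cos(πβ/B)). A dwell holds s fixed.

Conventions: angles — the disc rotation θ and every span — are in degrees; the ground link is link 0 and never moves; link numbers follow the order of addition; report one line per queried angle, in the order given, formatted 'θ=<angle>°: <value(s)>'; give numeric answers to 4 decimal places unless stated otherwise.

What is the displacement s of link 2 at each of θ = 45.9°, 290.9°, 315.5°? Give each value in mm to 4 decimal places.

seg 1 [0°–39°] uniform, h=19: full span → s += 19 → s = 19.0000
seg 2 [39°–137.4°] uniform, h=-7: θ=45.9° here. β=6.9, B=98.4. -7·6.9/98.4 = -0.4909 → s = 18.5091
seg 2 [39°–137.4°] uniform, h=-7: full span → s += -7 → s = 12.0000
seg 3 [137.4°–326.7°] cycloidal, h=-12: θ=290.9° here. β=153.5, B=189.3. -12·(0.8109 − sin(2π·0.8109)/(2π)) = -11.5024 → s = 0.4976
seg 3 [137.4°–326.7°] cycloidal, h=-12: θ=315.5° here. β=178.1, B=189.3. -12·(0.9408 − sin(2π·0.9408)/(2π)) = -11.9838 → s = 0.0162

θ=45.9°: 18.5091
θ=290.9°: 0.4976
θ=315.5°: 0.0162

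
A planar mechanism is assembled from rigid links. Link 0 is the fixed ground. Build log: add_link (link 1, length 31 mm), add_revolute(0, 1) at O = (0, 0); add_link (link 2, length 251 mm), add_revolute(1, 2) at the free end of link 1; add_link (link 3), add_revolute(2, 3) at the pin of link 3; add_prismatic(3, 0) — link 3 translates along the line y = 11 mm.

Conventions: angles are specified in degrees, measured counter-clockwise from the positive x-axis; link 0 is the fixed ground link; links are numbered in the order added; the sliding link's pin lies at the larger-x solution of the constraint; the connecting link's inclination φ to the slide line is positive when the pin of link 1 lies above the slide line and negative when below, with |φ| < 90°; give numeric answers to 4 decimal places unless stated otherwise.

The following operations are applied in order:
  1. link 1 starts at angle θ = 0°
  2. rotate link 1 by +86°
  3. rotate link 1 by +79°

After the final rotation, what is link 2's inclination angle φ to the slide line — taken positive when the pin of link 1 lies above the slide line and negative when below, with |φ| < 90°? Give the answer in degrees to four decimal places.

geometry: r = 31 mm, L = 251 mm, e = 11 mm; θ starts at 0°
rotate link 1 by +86°: θ ← 0° +86° = 86°
rotate link 1 by +79°: θ ← 86° +79° = 165°
h = r sin θ − e = 8.023390 − 11 = -2.976610
sin φ = h / L = -2.976610 / 251 = -0.01185900
φ = arcsin(-0.01185900) = -0.679487°

-0.6795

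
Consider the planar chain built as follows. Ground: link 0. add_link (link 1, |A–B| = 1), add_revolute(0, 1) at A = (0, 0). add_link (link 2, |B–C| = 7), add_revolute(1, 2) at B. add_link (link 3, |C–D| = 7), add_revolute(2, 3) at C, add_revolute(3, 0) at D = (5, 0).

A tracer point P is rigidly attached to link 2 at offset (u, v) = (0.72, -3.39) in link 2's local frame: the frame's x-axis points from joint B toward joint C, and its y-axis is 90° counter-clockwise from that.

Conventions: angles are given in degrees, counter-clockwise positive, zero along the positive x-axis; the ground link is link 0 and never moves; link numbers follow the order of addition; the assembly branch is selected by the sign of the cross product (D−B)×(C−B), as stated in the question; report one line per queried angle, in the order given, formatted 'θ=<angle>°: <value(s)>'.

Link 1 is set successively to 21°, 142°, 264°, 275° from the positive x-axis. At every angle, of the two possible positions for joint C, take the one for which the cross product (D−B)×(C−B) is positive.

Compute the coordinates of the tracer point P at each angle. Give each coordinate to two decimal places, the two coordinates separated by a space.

A=(0,0), D=(5.00,0)
θ=21°: B = A + 1.00·(cos21°, sin21°) = (0.9336, 0.3584)
θ=21°: |BD| = 4.0822
θ=21°: circle(B,7.00) ∩ circle(D,7.00): a=2.0411, h=6.6958
θ=21°:   candidates: C₊=(3.5546,6.8491) cross=27.334; C₋=(2.3790,-6.4908) cross=-27.334
θ=21°:   branch + wants cross > 0 → take C=(3.5546,6.8491) (cross=27.334)
θ=21°: ex = (C−B)/|BC| = (0.3744,0.9273); ey = (-0.9273,0.3744)
θ=21°: P = B + 0.72·ex + -3.39·ey = (4.3466,-0.2433)
θ=142°: B = A + 1.00·(cos142°, sin142°) = (-0.7880, 0.6157)
θ=142°: |BD| = 5.8207
θ=142°: circle(B,7.00) ∩ circle(D,7.00): a=2.9103, h=6.3663
θ=142°:   candidates: C₊=(2.7794,6.6384) cross=37.056; C₋=(1.4326,-6.0228) cross=-37.056
θ=142°:   branch + wants cross > 0 → take C=(2.7794,6.6384) (cross=37.056)
θ=142°: ex = (C−B)/|BC| = (0.5096,0.8604); ey = (-0.8604,0.5096)
θ=142°: P = B + 0.72·ex + -3.39·ey = (2.4957,-0.4925)
θ=264°: B = A + 1.00·(cos264°, sin264°) = (-0.1045, -0.9945)
θ=264°: |BD| = 5.2005
θ=264°: circle(B,7.00) ∩ circle(D,7.00): a=2.6003, h=6.4991
θ=264°:   candidates: C₊=(1.2049,5.8819) cross=33.799; C₋=(3.6906,-6.8764) cross=-33.799
θ=264°:   branch + wants cross > 0 → take C=(1.2049,5.8819) (cross=33.799)
θ=264°: ex = (C−B)/|BC| = (0.1871,0.9823); ey = (-0.9823,0.1871)
θ=264°: P = B + 0.72·ex + -3.39·ey = (3.3603,-0.9214)
θ=275°: B = A + 1.00·(cos275°, sin275°) = (0.0872, -0.9962)
θ=275°: |BD| = 5.0128
θ=275°: circle(B,7.00) ∩ circle(D,7.00): a=2.5064, h=6.5359
θ=275°:   candidates: C₊=(1.2447,5.9074) cross=32.763; C₋=(3.8424,-6.9036) cross=-32.763
θ=275°:   branch + wants cross > 0 → take C=(1.2447,5.9074) (cross=32.763)
θ=275°: ex = (C−B)/|BC| = (0.1654,0.9862); ey = (-0.9862,0.1654)
θ=275°: P = B + 0.72·ex + -3.39·ey = (3.5495,-0.8467)

θ=21°: 4.35 -0.24
θ=142°: 2.50 -0.49
θ=264°: 3.36 -0.92
θ=275°: 3.55 -0.85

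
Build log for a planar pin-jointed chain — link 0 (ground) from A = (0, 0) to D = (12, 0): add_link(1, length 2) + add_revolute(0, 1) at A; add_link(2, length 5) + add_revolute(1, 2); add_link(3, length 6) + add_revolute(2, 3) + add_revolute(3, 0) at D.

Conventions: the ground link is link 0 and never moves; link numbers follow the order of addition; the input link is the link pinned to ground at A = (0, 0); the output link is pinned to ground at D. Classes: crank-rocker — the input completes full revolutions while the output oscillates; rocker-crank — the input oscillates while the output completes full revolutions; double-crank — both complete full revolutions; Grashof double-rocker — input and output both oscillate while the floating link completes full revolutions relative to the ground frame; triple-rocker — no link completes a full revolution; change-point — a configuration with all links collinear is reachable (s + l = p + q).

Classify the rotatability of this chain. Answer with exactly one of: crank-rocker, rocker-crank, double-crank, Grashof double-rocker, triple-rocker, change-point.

lengths: ground=12, input=2, coupler=5, output=6
sorted: s=2 (shortest), l=12 (longest), p+q=11
s + l = 14 vs p + q = 11
s + l > p + q → non-Grashof → no link fully rotates → triple-rocker

triple-rocker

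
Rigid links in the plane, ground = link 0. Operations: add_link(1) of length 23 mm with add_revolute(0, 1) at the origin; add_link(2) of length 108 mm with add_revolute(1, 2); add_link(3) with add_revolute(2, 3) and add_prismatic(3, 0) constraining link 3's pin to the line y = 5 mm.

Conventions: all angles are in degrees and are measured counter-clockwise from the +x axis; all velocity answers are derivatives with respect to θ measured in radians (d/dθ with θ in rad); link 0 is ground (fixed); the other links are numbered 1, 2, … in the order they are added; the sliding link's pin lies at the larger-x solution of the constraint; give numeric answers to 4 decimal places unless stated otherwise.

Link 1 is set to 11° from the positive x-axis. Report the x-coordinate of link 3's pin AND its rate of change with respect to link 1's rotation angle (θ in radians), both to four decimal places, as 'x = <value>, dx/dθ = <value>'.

geometry: r = 23 mm, L = 108 mm, e = 5 mm
crank pin P = (r cos θ, r sin θ) = (22.577425, 4.388607)
h = r sin θ − e = 4.388607 − 5 = -0.611393
x = r cos θ + √(L² − h²) = 22.577425 + 107.998269 = 130.575695
dx/dθ = −r sin θ − h·r cos θ/√(L² − h²) (θ in radians; h = -0.611393) = -4.260793

x = 130.5757, dx/dθ = -4.2608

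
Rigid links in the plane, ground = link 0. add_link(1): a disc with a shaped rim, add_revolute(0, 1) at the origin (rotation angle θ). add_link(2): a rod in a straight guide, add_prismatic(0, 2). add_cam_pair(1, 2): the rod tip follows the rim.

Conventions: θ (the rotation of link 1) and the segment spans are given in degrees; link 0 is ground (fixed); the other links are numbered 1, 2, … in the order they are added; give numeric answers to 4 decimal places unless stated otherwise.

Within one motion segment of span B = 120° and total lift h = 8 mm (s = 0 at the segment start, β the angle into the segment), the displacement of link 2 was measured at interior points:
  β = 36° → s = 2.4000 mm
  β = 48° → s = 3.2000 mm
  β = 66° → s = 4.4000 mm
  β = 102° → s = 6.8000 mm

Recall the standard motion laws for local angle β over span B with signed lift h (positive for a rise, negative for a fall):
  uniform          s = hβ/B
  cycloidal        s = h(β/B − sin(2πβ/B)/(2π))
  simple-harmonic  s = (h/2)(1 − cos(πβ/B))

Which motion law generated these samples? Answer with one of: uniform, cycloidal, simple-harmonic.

candidates at β/B = r: uniform s = h·r (linear in β); cycloidal s = h·(r − sin(2πr)/(2π)); simple-harmonic s = (h/2)(1 − cos(πr))
β=36°: printed 2.4000 | uniform 2.4000, cycloidal 1.1891, simple-harmonic 1.6489
β=48°: printed 3.2000 | uniform 3.2000, cycloidal 2.4516, simple-harmonic 2.7639
β=66°: printed 4.4000 | uniform 4.4000, cycloidal 4.7935, simple-harmonic 4.6257
β=102°: printed 6.8000 | uniform 6.8000, cycloidal 7.8301, simple-harmonic 7.5640
only one law matches every sample → uniform

uniform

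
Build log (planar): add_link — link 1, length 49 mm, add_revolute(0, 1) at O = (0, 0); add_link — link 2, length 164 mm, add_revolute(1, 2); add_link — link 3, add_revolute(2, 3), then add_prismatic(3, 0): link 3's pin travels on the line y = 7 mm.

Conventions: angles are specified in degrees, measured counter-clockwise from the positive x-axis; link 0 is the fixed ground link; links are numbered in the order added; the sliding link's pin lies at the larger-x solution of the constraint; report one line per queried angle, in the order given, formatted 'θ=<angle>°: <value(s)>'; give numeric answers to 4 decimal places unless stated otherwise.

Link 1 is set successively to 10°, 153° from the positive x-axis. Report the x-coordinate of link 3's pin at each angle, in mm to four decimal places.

geometry: r = 49 mm, L = 164 mm, e = 7 mm
θ=10°: crank pin P = (r cos θ, r sin θ) = (48.255580, 8.508761)
θ=10°: h = r sin θ − e = 8.508761 − 7 = 1.508761
θ=10°: x = r cos θ + √(L² − h²) = 48.255580 + 163.993060 = 212.248640
θ=153°: crank pin P = (r cos θ, r sin θ) = (-43.659320, 22.245534)
θ=153°: h = r sin θ − e = 22.245534 − 7 = 15.245534
θ=153°: x = r cos θ + √(L² − h²) = -43.659320 + 163.289846 = 119.630526

θ=10°: 212.2486
θ=153°: 119.6305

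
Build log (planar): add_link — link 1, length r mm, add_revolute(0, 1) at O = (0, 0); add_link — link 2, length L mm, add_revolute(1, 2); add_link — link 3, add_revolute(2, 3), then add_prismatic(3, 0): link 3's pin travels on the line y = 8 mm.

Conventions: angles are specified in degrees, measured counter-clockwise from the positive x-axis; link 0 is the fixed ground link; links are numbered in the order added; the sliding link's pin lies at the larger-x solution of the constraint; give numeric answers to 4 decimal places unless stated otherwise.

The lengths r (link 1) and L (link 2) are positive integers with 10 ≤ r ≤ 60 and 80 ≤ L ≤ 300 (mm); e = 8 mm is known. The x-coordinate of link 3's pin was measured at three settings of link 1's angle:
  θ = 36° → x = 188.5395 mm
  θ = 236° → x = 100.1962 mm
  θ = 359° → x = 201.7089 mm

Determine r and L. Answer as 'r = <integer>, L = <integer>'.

constraint per measurement: (x − r cos θ)² + (r sin θ − e)² = L²
subtracting the θ₁ and θ₂ equations cancels the r² and L² terms:
r = (x₁² − x₂²) / (2[(x₁cos θ₁ + e sin θ₁) − (x₂cos θ₂ + e sin θ₂)]) = 58.0000 → r = 58
L² = (x₁ − r cos θ₁)² + (r sin θ₁ − e)² = 20736.0058 → L = 144.0000 → L = 144
check at θ₃=359°: x = 201.7089 (printed 201.7089) ✓

r = 58, L = 144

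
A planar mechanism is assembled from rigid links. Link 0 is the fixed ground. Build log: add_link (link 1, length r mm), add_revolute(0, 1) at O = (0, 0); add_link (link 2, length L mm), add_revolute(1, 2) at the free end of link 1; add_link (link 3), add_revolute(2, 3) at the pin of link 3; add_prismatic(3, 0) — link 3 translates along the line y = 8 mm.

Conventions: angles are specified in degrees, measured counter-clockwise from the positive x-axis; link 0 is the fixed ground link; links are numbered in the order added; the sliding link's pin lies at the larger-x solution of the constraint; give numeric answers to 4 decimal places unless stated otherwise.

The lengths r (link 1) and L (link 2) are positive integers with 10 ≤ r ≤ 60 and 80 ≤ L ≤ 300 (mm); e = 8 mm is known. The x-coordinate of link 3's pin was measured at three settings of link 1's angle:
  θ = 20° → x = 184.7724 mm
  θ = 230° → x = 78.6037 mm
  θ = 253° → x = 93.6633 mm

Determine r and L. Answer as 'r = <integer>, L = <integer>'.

constraint per measurement: (x − r cos θ)² + (r sin θ − e)² = L²
subtracting the θ₁ and θ₂ equations cancels the r² and L² terms:
r = (x₁² − x₂²) / (2[(x₁cos θ₁ + e sin θ₁) − (x₂cos θ₂ + e sin θ₂)]) = 60.0000 → r = 60
L² = (x₁ − r cos θ₁)² + (r sin θ₁ − e)² = 16640.9892 → L = 129.0000 → L = 129
check at θ₃=253°: x = 93.6633 (printed 93.6633) ✓

r = 60, L = 129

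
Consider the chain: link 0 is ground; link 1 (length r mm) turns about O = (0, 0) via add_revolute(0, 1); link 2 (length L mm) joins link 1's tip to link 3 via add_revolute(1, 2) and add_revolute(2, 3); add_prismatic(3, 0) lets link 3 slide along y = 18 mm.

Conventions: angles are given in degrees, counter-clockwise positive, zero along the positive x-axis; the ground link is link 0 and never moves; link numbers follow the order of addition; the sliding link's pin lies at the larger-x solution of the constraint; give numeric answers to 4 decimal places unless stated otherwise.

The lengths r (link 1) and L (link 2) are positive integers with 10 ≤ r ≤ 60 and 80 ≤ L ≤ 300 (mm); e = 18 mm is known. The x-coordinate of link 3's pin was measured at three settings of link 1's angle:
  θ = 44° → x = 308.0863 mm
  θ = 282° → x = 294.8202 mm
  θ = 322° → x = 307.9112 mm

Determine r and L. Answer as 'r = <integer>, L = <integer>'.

constraint per measurement: (x − r cos θ)² + (r sin θ − e)² = L²
subtracting the θ₁ and θ₂ equations cancels the r² and L² terms:
r = (x₁² − x₂²) / (2[(x₁cos θ₁ + e sin θ₁) − (x₂cos θ₂ + e sin θ₂)]) = 21.0001 → r = 21
L² = (x₁ − r cos θ₁)² + (r sin θ₁ − e)² = 85849.0195 → L = 293.0000 → L = 293
check at θ₃=322°: x = 307.9112 (printed 307.9112) ✓

r = 21, L = 293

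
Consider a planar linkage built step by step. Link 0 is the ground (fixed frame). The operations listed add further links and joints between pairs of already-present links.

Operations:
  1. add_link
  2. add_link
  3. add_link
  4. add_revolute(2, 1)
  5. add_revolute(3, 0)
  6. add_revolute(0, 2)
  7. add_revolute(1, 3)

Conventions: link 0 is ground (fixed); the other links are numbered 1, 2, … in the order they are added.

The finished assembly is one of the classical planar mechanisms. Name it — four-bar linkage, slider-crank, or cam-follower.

links: 4 (incl. ground); joints: 4 revolute, 0 prismatic, 0 higher (cam) pair, forming one closed loop
4 links in a single 4R loop → four-bar linkage

four-bar linkage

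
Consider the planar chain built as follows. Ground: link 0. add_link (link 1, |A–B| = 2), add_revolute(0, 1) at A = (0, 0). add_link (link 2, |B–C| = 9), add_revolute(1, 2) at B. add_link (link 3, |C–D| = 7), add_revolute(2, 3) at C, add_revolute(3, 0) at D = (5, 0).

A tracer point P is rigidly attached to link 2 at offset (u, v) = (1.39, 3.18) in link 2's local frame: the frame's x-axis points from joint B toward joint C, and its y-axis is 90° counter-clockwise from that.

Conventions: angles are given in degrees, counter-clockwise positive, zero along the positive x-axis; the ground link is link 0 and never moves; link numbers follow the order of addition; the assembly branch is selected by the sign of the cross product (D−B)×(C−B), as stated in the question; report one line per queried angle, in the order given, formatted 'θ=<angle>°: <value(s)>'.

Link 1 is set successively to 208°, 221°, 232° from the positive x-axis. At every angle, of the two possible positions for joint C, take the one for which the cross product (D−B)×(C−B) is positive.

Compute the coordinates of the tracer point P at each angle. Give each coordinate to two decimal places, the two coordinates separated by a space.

A=(0,0), D=(5.00,0)
θ=208°: B = A + 2.00·(cos208°, sin208°) = (-1.7659, -0.9389)
θ=208°: |BD| = 6.8307
θ=208°: circle(B,9.00) ∩ circle(D,7.00): a=5.7577, h=6.9173
θ=208°:   candidates: C₊=(2.9863,6.7041) cross=47.250; C₋=(4.8880,-6.9991) cross=-47.250
θ=208°:   branch + wants cross > 0 → take C=(2.9863,6.7041) (cross=47.250)
θ=208°: ex = (C−B)/|BC| = (0.5280,0.8492); ey = (-0.8492,0.5280)
θ=208°: P = B + 1.39·ex + 3.18·ey = (-3.7325,1.9206)
θ=221°: B = A + 2.00·(cos221°, sin221°) = (-1.5094, -1.3121)
θ=221°: |BD| = 6.6403
θ=221°: circle(B,9.00) ∩ circle(D,7.00): a=5.7297, h=6.9405
θ=221°:   candidates: C₊=(2.7359,6.6237) cross=46.087; C₋=(5.4787,-6.9836) cross=-46.087
θ=221°:   branch + wants cross > 0 → take C=(2.7359,6.6237) (cross=46.087)
θ=221°: ex = (C−B)/|BC| = (0.4717,0.8818); ey = (-0.8818,0.4717)
θ=221°: P = B + 1.39·ex + 3.18·ey = (-3.6578,1.4135)
θ=232°: B = A + 2.00·(cos232°, sin232°) = (-1.2313, -1.5760)
θ=232°: |BD| = 6.4275
θ=232°: circle(B,9.00) ∩ circle(D,7.00): a=5.7031, h=6.9624
θ=232°:   candidates: C₊=(2.5905,6.5722) cross=44.751; C₋=(6.0048,-6.9275) cross=-44.751
θ=232°:   branch + wants cross > 0 → take C=(2.5905,6.5722) (cross=44.751)
θ=232°: ex = (C−B)/|BC| = (0.4246,0.9054); ey = (-0.9054,0.4246)
θ=232°: P = B + 1.39·ex + 3.18·ey = (-3.5201,1.0328)

θ=208°: -3.73 1.92
θ=221°: -3.66 1.41
θ=232°: -3.52 1.03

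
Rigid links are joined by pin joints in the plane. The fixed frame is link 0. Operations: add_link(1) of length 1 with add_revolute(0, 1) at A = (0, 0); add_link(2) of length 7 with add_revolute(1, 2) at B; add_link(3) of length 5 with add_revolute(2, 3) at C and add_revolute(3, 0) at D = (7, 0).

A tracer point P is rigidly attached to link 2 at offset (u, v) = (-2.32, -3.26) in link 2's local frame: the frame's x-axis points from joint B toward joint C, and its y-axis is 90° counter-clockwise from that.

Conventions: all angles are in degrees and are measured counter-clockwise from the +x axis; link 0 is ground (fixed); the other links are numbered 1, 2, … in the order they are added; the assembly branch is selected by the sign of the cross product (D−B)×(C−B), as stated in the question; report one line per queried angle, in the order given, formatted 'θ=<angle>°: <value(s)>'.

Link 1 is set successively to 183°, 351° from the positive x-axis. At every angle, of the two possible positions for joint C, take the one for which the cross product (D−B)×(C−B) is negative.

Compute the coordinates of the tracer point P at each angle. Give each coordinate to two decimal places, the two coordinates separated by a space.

A=(0,0), D=(7.00,0)
θ=183°: B = A + 1.00·(cos183°, sin183°) = (-0.9986, -0.0523)
θ=183°: |BD| = 7.9988
θ=183°: circle(B,7.00) ∩ circle(D,5.00): a=5.4996, h=4.3306
θ=183°:   candidates: C₊=(4.4725,4.3142) cross=34.640; C₋=(4.5292,-4.3469) cross=-34.640
θ=183°:   branch - wants cross < 0 → take C=(4.5292,-4.3469) (cross=-34.640)
θ=183°: ex = (C−B)/|BC| = (0.7897,-0.6135); ey = (0.6135,0.7897)
θ=183°: P = B + -2.32·ex + -3.26·ey = (-4.8307,-1.2034)
θ=351°: B = A + 1.00·(cos351°, sin351°) = (0.9877, -0.1564)
θ=351°: |BD| = 6.0143
θ=351°: circle(B,7.00) ∩ circle(D,5.00): a=5.0024, h=4.8965
θ=351°:   candidates: C₊=(5.8610,4.8685) cross=29.449; C₋=(6.1158,-4.9212) cross=-29.449
θ=351°:   branch - wants cross < 0 → take C=(6.1158,-4.9212) (cross=-29.449)
θ=351°: ex = (C−B)/|BC| = (0.7326,-0.6807); ey = (0.6807,0.7326)
θ=351°: P = B + -2.32·ex + -3.26·ey = (-2.9309,-0.9655)

θ=183°: -4.83 -1.20
θ=351°: -2.93 -0.97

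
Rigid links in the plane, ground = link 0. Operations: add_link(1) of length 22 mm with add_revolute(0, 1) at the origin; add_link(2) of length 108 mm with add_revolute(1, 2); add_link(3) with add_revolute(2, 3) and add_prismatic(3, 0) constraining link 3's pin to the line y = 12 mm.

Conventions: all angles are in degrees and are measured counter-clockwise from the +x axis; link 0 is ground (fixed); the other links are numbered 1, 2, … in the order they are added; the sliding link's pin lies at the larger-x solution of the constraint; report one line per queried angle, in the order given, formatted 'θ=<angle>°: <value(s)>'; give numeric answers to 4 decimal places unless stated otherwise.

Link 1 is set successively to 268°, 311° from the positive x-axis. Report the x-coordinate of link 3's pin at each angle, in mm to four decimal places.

geometry: r = 22 mm, L = 108 mm, e = 12 mm
θ=268°: crank pin P = (r cos θ, r sin θ) = (-0.767789, -21.986598)
θ=268°: h = r sin θ − e = -21.986598 − 12 = -33.986598
θ=268°: x = r cos θ + √(L² − h²) = -0.767789 + 102.512980 = 101.745191
θ=311°: crank pin P = (r cos θ, r sin θ) = (14.433299, -16.603611)
θ=311°: h = r sin θ − e = -16.603611 − 12 = -28.603611
θ=311°: x = r cos θ + √(L² − h²) = 14.433299 + 104.143331 = 118.576630

θ=268°: 101.7452
θ=311°: 118.5766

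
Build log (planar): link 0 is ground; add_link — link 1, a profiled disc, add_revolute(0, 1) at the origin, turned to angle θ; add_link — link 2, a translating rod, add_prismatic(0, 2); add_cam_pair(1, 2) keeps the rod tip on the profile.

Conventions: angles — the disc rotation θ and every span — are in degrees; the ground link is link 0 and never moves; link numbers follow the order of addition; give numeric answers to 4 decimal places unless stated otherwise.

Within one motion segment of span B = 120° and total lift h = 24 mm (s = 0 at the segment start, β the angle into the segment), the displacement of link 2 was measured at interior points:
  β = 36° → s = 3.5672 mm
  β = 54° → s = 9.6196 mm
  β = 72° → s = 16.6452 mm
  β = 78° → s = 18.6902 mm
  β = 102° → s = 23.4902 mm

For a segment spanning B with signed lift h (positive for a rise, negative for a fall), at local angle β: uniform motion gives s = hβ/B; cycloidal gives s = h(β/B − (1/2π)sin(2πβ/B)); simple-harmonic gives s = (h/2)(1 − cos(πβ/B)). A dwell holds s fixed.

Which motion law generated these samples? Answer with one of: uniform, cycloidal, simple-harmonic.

candidates at β/B = r: uniform s = h·r (linear in β); cycloidal s = h·(r − sin(2πr)/(2π)); simple-harmonic s = (h/2)(1 − cos(πr))
β=36°: printed 3.5672 | uniform 7.2000, cycloidal 3.5672, simple-harmonic 4.9466
β=54°: printed 9.6196 | uniform 10.8000, cycloidal 9.6196, simple-harmonic 10.1228
β=72°: printed 16.6452 | uniform 14.4000, cycloidal 16.6452, simple-harmonic 15.7082
β=78°: printed 18.6902 | uniform 15.6000, cycloidal 18.6902, simple-harmonic 17.4479
β=102°: printed 23.4902 | uniform 20.4000, cycloidal 23.4902, simple-harmonic 22.6921
only one law matches every sample → cycloidal

cycloidal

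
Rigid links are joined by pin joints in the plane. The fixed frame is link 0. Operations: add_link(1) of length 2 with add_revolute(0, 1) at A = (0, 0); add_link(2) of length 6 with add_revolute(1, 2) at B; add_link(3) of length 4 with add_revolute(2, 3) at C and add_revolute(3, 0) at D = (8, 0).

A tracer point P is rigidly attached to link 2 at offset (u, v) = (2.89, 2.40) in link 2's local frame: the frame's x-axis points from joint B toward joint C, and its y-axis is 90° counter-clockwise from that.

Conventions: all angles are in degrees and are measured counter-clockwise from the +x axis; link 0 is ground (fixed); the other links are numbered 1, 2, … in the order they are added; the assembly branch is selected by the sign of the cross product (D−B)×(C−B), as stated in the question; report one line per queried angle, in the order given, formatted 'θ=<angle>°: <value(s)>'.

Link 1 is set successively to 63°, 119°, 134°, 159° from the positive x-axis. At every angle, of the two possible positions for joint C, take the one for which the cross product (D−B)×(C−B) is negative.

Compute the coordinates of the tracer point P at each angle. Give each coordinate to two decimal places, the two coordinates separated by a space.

A=(0,0), D=(8.00,0)
θ=63°: B = A + 2.00·(cos63°, sin63°) = (0.9080, 1.7820)
θ=63°: |BD| = 7.3125
θ=63°: circle(B,6.00) ∩ circle(D,4.00): a=5.0238, h=3.2805
θ=63°:   candidates: C₊=(6.5797,3.7394) cross=23.989; C₋=(4.9808,-2.6239) cross=-23.989
θ=63°:   branch - wants cross < 0 → take C=(4.9808,-2.6239) (cross=-23.989)
θ=63°: ex = (C−B)/|BC| = (0.6788,-0.7343); ey = (0.7343,0.6788)
θ=63°: P = B + 2.89·ex + 2.40·ey = (4.6321,1.2890)
θ=119°: B = A + 2.00·(cos119°, sin119°) = (-0.9696, 1.7492)
θ=119°: |BD| = 9.1386
θ=119°: circle(B,6.00) ∩ circle(D,4.00): a=5.6636, h=1.9809
θ=119°:   candidates: C₊=(4.9684,2.6095) cross=18.103; C₋=(4.2100,-1.2791) cross=-18.103
θ=119°:   branch - wants cross < 0 → take C=(4.2100,-1.2791) (cross=-18.103)
θ=119°: ex = (C−B)/|BC| = (0.8633,-0.5047); ey = (0.5047,0.8633)
θ=119°: P = B + 2.89·ex + 2.40·ey = (2.7366,2.3624)
θ=134°: B = A + 2.00·(cos134°, sin134°) = (-1.3893, 1.4387)
θ=134°: |BD| = 9.4989
θ=134°: circle(B,6.00) ∩ circle(D,4.00): a=5.8022, h=1.5279
θ=134°:   candidates: C₊=(4.5774,2.0702) cross=14.513; C₋=(4.1145,-0.9504) cross=-14.513
θ=134°:   branch - wants cross < 0 → take C=(4.1145,-0.9504) (cross=-14.513)
θ=134°: ex = (C−B)/|BC| = (0.9173,-0.3982); ey = (0.3982,0.9173)
θ=134°: P = B + 2.89·ex + 2.40·ey = (2.2173,2.4895)
θ=159°: B = A + 2.00·(cos159°, sin159°) = (-1.8672, 0.7167)
θ=159°: |BD| = 9.8932
θ=159°: circle(B,6.00) ∩ circle(D,4.00): a=5.9574, h=0.7139
θ=159°:   candidates: C₊=(4.1263,0.9972) cross=7.063; C₋=(4.0228,-0.4269) cross=-7.063
θ=159°:   branch - wants cross < 0 → take C=(4.0228,-0.4269) (cross=-7.063)
θ=159°: ex = (C−B)/|BC| = (0.9817,-0.1906); ey = (0.1906,0.9817)
θ=159°: P = B + 2.89·ex + 2.40·ey = (1.4273,2.5219)

θ=63°: 4.63 1.29
θ=119°: 2.74 2.36
θ=134°: 2.22 2.49
θ=159°: 1.43 2.52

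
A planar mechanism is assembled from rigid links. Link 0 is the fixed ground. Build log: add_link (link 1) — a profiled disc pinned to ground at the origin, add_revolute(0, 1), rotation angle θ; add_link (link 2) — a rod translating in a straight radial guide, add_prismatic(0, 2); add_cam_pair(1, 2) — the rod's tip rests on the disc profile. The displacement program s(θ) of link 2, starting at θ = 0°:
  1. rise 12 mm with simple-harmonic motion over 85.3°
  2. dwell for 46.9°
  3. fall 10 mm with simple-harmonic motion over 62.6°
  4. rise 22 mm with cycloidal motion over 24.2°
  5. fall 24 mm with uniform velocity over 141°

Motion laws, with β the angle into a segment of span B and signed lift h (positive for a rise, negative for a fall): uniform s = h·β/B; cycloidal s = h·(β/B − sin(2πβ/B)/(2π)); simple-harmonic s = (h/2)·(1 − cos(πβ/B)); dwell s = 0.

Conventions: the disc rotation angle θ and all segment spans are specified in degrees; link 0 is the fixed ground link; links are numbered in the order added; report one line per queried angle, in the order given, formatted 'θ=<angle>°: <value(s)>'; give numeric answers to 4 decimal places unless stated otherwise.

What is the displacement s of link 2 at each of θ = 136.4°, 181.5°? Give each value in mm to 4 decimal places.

seg 1 [0°–85.3°] simple-harmonic, h=12: full span → s += 12 → s = 12.0000
seg 2 [85.3°–132.2°] dwell: s stays 12.0000
seg 3 [132.2°–194.8°] simple-harmonic, h=-10: θ=136.4° here. β=4.2, B=62.6. -10/2·(1 − cos(π·0.0671)) = -0.1107 → s = 11.8893
seg 3 [132.2°–194.8°] simple-harmonic, h=-10: θ=181.5° here. β=49.3, B=62.6. -10/2·(1 − cos(π·0.7875)) = -8.9270 → s = 3.0730

θ=136.4°: 11.8893
θ=181.5°: 3.0730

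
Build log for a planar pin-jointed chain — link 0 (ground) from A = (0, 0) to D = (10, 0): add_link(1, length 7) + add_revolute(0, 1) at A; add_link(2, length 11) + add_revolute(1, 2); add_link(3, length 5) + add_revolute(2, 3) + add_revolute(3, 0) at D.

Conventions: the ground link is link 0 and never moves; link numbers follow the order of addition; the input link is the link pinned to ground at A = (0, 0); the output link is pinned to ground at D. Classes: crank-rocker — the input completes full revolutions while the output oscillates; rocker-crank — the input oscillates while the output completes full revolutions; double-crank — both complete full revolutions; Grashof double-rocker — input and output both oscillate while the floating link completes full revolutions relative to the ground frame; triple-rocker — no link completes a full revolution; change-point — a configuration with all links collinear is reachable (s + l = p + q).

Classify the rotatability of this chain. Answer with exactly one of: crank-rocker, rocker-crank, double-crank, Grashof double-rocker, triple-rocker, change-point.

lengths: ground=10, input=7, coupler=11, output=5
sorted: s=5 (shortest), l=11 (longest), p+q=17
s + l = 16 vs p + q = 17
s + l < p + q (Grashof) with shortest = output link → rocker-crank

rocker-crank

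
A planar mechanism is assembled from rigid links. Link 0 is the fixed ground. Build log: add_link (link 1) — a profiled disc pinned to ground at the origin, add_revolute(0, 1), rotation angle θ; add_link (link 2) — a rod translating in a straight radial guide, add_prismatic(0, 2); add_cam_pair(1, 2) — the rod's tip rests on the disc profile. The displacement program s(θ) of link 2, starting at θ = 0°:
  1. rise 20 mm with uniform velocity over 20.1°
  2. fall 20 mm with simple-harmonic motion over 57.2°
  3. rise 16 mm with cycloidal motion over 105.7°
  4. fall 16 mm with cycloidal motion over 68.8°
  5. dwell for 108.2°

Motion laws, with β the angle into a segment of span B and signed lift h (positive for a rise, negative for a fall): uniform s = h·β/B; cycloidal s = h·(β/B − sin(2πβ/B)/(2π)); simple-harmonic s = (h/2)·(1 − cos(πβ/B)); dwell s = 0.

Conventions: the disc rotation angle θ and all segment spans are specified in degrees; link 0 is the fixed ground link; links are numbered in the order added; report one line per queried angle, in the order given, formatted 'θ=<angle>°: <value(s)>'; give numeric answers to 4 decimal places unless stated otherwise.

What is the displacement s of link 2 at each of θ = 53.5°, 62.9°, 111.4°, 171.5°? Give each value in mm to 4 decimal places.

seg 1 [0°–20.1°] uniform, h=20: full span → s += 20 → s = 20.0000
seg 2 [20.1°–77.3°] simple-harmonic, h=-20: θ=53.5° here. β=33.4, B=57.2. -20/2·(1 − cos(π·0.5839)) = -12.6059 → s = 7.3941
seg 2 [20.1°–77.3°] simple-harmonic, h=-20: θ=62.9° here. β=42.8, B=57.2. -20/2·(1 − cos(π·0.7483)) = -17.0321 → s = 2.9679
seg 2 [20.1°–77.3°] simple-harmonic, h=-20: full span → s += -20 → s = 0.0000
seg 3 [77.3°–183°] cycloidal, h=16: θ=111.4° here. β=34.1, B=105.7. 16·(0.3226 − sin(2π·0.3226)/(2π)) = 2.8758 → s = 2.8758
seg 3 [77.3°–183°] cycloidal, h=16: θ=171.5° here. β=94.2, B=105.7. 16·(0.8912 − sin(2π·0.8912)/(2π)) = 15.8676 → s = 15.8676

θ=53.5°: 7.3941
θ=62.9°: 2.9679
θ=111.4°: 2.8758
θ=171.5°: 15.8676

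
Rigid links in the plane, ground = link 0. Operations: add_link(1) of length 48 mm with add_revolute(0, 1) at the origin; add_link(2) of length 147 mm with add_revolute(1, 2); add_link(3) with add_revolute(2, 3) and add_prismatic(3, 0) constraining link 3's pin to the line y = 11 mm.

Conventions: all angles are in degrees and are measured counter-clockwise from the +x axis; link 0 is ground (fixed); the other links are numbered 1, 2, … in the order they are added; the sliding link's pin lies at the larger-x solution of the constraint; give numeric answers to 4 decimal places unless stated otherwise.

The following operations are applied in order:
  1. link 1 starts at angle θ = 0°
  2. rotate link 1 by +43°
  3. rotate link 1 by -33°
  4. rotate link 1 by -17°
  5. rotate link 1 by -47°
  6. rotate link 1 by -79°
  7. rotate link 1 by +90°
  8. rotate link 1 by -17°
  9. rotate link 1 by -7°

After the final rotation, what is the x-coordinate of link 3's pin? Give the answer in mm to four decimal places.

geometry: r = 48 mm, L = 147 mm, e = 11 mm; θ starts at 0°
rotate link 1 by +43°: θ ← 0° +43° = 43°
rotate link 1 by -33°: θ ← 43° -33° = 10°
rotate link 1 by -17°: θ ← 10° -17° = -7°
rotate link 1 by -47°: θ ← -7° -47° = -54°
rotate link 1 by -79°: θ ← -54° -79° = -133°
rotate link 1 by +90°: θ ← -133° +90° = -43°
rotate link 1 by -17°: θ ← -43° -17° = -60°
rotate link 1 by -7°: θ ← -60° -7° = -67°
crank pin P = (r cos θ, r sin θ) = (18.755094, -44.184233)
h = r sin θ − e = -44.184233 − 11 = -55.184233
x = r cos θ + √(L² − h²) = 18.755094 + 136.248671 = 155.003765

155.0038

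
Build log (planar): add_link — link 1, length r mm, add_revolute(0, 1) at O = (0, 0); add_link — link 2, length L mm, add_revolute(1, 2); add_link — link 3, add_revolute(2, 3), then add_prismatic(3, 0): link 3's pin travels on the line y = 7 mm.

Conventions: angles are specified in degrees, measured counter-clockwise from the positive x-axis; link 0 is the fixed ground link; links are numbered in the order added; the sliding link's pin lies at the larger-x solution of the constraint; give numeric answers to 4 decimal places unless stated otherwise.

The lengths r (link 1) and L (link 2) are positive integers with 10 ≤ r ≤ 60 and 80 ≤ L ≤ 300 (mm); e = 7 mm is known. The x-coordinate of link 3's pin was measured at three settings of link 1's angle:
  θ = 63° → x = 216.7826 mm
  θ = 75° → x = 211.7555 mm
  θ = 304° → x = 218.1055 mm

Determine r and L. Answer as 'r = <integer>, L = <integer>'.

constraint per measurement: (x − r cos θ)² + (r sin θ − e)² = L²
subtracting the θ₁ and θ₂ equations cancels the r² and L² terms:
r = (x₁² − x₂²) / (2[(x₁cos θ₁ + e sin θ₁) − (x₂cos θ₂ + e sin θ₂)]) = 24.9998 → r = 25
L² = (x₁ − r cos θ₁)² + (r sin θ₁ − e)² = 42435.9813 → L = 206.0000 → L = 206
check at θ₃=304°: x = 218.1055 (printed 218.1055) ✓

r = 25, L = 206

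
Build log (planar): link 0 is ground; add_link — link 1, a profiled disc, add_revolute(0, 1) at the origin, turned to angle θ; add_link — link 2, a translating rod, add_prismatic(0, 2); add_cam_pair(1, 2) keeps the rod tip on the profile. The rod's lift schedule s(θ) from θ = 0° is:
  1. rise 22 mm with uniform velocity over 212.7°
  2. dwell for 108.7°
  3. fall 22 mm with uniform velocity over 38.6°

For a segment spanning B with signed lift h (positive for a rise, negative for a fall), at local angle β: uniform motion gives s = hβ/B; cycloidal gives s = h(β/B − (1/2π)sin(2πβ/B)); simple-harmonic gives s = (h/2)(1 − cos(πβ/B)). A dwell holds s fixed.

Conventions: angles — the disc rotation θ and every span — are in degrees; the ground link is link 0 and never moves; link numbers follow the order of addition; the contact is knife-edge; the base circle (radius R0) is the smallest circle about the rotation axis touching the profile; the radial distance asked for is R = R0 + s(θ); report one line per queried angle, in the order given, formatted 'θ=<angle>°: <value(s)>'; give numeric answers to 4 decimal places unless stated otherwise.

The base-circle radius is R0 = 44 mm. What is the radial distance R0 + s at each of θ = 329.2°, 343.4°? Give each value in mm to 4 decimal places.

seg 1 [0°–212.7°] uniform, h=22: full span → s += 22 → s = 22.0000
seg 2 [212.7°–321.4°] dwell: s stays 22.0000
seg 3 [321.4°–360°] uniform, h=-22: θ=329.2° here. β=7.8, B=38.6. -22·7.8/38.6 = -4.4456 → s = 17.5544
seg 3 [321.4°–360°] uniform, h=-22: θ=343.4° here. β=22, B=38.6. -22·22/38.6 = -12.5389 → s = 9.4611
θ=329.2°: R = R0 + s = 44 + 17.5544 = 61.5544
θ=343.4°: R = R0 + s = 44 + 9.4611 = 53.4611

θ=329.2°: 61.5544
θ=343.4°: 53.4611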